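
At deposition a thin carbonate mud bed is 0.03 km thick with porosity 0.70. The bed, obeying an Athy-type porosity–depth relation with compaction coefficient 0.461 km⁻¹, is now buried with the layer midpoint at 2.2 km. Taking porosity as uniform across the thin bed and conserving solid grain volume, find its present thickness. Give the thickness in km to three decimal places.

0.012 km

Porosity at 2.2 km: φ = 0.7·exp(−0.461×2.2) = 0.2539
Solid-volume conservation: h(1−φ) = h₀(1−φ₀) ⇒ h = h₀·(1−φ₀)/(1−φ)
h = 0.03 × (1 − 0.7)/(1 − 0.2539) = 0.03 × 0.4021 = 0.0121 km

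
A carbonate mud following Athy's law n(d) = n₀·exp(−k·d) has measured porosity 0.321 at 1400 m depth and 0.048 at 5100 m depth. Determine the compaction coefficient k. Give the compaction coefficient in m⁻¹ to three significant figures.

Working in km (1 km = 1000 m; k in km⁻¹ = k in m⁻¹ × 1000):
Athy: n(d) = n₀ e^(−kd) ⇒ n₁/n₂ = e^{k(d₂−d₁)} ⇒ k = ln(n₁/n₂)/(d₂−d₁)
k = ln(0.321/0.048) / (5.1 − 1.4) = ln(6.688) / 3.7 = 1.9002 / 3.7 = 0.5136 km⁻¹

0.000514 m⁻¹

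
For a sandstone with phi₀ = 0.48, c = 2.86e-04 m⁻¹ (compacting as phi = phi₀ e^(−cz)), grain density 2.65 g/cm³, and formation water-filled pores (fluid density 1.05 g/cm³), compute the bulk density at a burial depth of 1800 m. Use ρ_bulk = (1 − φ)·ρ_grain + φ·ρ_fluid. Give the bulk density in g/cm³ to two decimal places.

Working in km (1 km = 1000 m; c in km⁻¹ = c in m⁻¹ × 1000):
Porosity at depth: phi = 0.48·exp(−0.286×1.8) = 0.48×0.5976 = 0.2869
Bulk density: ρ_b = (1−phi)ρ_g + phi·ρ_f = 0.7131×2.65 + 0.2869×1.05
       = 1.890 + 0.301 = 2.191 g/cm³

2.19 g/cm³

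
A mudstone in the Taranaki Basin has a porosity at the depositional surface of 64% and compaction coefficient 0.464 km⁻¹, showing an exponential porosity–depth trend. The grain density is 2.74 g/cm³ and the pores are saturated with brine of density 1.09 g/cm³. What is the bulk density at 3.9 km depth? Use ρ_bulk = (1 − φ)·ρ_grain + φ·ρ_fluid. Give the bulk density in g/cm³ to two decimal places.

2.57 g/cm³

Porosity at depth: phi = 0.64·exp(−0.464×3.9) = 0.64×0.1637 = 0.1048
Bulk density: ρ_b = (1−phi)ρ_g + phi·ρ_f = 0.8952×2.74 + 0.1048×1.09
       = 2.453 + 0.114 = 2.567 g/cm³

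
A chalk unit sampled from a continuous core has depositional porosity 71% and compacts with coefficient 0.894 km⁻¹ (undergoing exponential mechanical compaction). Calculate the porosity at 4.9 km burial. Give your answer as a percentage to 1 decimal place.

φ = φ₀·exp(−β·d) = 0.71 × exp(−0.894 × 4.9) = 0.71 × exp(−4.381)
  = 0.71 × 0.0125 = 0.0089

0.9%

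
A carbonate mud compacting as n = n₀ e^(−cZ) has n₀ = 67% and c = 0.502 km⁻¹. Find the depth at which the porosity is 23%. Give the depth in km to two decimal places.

Invert Athy's law: Z = ln(n₀/n) / c
Z = ln(0.67/0.23) / 0.502 = ln(2.913) / 0.502 = 1.0692 / 0.502 = 2.130 km

2.13 km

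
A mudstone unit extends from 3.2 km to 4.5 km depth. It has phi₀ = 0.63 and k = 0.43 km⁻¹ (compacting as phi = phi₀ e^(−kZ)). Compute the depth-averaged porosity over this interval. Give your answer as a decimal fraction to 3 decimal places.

0.122

⟨phi⟩ = (1/(Z₂−Z₁)) ∫ phi₀ e^(−kZ) dZ = phi₀·(e^(−k·Z₁) − e^(−k·Z₂)) / (k·(Z₂−Z₁))
e^(−0.43×3.2) = 0.2526; e^(−0.43×4.5) = 0.1444
⟨phi⟩ = 0.63 × (0.2526 − 0.1444) / (0.43 × 1.3) = 0.63 × 0.1935 = 0.1219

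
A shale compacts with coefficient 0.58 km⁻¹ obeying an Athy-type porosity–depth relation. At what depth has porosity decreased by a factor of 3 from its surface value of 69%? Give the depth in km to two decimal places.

phi/phi₀ = 1/3 ⇒ exp(−c·Z) = 1/3 ⇒ Z = ln(3) / c
Z = 1.0986 / 0.58 = 1.894 km

1.89 km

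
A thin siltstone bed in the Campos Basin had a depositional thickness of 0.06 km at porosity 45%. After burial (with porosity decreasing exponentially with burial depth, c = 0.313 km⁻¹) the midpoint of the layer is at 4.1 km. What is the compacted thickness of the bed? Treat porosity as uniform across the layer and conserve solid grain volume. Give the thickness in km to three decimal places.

Porosity at 4.1 km: n = 0.45·exp(−0.313×4.1) = 0.1247
Solid-volume conservation: h(1−n) = h₀(1−n₀) ⇒ h = h₀·(1−n₀)/(1−n)
h = 0.06 × (1 − 0.45)/(1 − 0.1247) = 0.06 × 0.6284 = 0.0377 km

0.038 km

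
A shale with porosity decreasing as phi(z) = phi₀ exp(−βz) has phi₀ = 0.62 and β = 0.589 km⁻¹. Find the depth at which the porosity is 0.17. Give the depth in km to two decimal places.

2.20 km

Invert Athy's law: z = ln(phi₀/phi) / β
z = ln(0.62/0.17) / 0.589 = ln(3.647) / 0.589 = 1.2939 / 0.589 = 2.197 km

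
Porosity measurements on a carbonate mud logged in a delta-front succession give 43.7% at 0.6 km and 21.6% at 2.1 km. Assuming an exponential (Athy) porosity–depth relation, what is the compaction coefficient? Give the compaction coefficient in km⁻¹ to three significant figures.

Athy: phi(d) = phi₀ e^(−βd) ⇒ phi₁/phi₂ = e^{β(d₂−d₁)} ⇒ β = ln(phi₁/phi₂)/(d₂−d₁)
β = ln(0.437/0.216) / (2.1 − 0.6) = ln(2.023) / 1.5 = 0.7047 / 1.5 = 0.4698 km⁻¹

0.470 km⁻¹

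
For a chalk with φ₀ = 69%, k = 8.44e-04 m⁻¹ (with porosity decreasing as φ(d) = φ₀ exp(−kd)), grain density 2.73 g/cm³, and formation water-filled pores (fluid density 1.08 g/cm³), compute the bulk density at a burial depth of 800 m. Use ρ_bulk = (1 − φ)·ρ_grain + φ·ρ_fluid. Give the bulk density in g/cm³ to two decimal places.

2.15 g/cm³

Working in km (1 km = 1000 m; k in km⁻¹ = k in m⁻¹ × 1000):
Porosity at depth: φ = 0.69·exp(−0.844×0.8) = 0.69×0.5091 = 0.3512
Bulk density: ρ_b = (1−φ)ρ_g + φ·ρ_f = 0.6488×2.73 + 0.3512×1.08
       = 1.771 + 0.379 = 2.150 g/cm³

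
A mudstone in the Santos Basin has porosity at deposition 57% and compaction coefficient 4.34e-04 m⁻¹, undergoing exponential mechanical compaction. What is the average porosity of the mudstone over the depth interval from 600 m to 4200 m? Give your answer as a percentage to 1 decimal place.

Working in km (1 km = 1000 m; c in km⁻¹ = c in m⁻¹ × 1000):
⟨phi⟩ = (1/(z₂−z₁)) ∫ phi₀ e^(−cz) dz = phi₀·(e^(−c·z₁) − e^(−c·z₂)) / (c·(z₂−z₁))
e^(−0.434×0.6) = 0.7707; e^(−0.434×4.2) = 0.1616
⟨phi⟩ = 0.57 × (0.7707 − 0.1616) / (0.434 × 3.6) = 0.57 × 0.3899 = 0.2222

22.2%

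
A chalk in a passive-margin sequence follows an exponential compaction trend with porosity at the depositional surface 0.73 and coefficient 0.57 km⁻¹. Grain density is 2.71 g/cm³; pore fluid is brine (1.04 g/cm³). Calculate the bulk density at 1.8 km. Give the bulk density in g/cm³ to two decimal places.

2.27 g/cm³

Porosity at depth: phi = 0.73·exp(−0.57×1.8) = 0.73×0.3584 = 0.2617
Bulk density: ρ_b = (1−phi)ρ_g + phi·ρ_f = 0.7383×2.71 + 0.2617×1.04
       = 2.001 + 0.272 = 2.273 g/cm³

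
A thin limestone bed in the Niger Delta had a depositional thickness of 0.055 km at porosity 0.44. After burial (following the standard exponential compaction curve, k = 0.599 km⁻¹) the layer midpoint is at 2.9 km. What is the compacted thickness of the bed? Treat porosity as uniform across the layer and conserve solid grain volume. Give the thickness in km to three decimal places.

0.033 km

Porosity at 2.9 km: phi = 0.44·exp(−0.599×2.9) = 0.0775
Solid-volume conservation: h(1−phi) = h₀(1−phi₀) ⇒ h = h₀·(1−phi₀)/(1−phi)
h = 0.055 × (1 − 0.44)/(1 − 0.0775) = 0.055 × 0.6070 = 0.0334 km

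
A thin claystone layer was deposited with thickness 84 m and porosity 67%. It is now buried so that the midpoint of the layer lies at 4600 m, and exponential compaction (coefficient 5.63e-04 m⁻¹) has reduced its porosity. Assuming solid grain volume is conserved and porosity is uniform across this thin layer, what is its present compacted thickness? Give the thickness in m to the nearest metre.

29 m

Working in km (1 km = 1000 m; k in km⁻¹ = k in m⁻¹ × 1000):
Porosity at 4.6 km: phi = 0.67·exp(−0.563×4.6) = 0.0503
Solid-volume conservation: h(1−phi) = h₀(1−phi₀) ⇒ h = h₀·(1−phi₀)/(1−phi)
h = 0.084 × (1 − 0.67)/(1 − 0.0503) = 0.084 × 0.3475 = 0.0292 km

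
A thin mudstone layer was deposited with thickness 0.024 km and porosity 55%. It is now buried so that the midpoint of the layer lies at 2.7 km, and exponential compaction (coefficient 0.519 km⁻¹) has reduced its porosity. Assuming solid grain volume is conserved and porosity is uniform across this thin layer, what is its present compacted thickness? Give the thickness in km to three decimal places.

Porosity at 2.7 km: φ = 0.55·exp(−0.519×2.7) = 0.1355
Solid-volume conservation: h(1−φ) = h₀(1−φ₀) ⇒ h = h₀·(1−φ₀)/(1−φ)
h = 0.024 × (1 − 0.55)/(1 − 0.1355) = 0.024 × 0.5205 = 0.0125 km

0.012 km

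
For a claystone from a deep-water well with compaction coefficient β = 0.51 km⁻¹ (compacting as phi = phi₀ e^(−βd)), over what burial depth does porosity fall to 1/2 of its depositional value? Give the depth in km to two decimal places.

1.36 km

phi/phi₀ = 1/2 ⇒ exp(−β·d) = 1/2 ⇒ d = ln(2) / β
d = 0.6931 / 0.51 = 1.359 km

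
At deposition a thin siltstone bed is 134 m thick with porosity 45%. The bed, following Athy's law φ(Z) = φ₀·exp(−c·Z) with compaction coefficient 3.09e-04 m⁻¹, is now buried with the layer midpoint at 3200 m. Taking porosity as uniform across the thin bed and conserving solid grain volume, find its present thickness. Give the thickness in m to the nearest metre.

Working in km (1 km = 1000 m; c in km⁻¹ = c in m⁻¹ × 1000):
Porosity at 3.2 km: φ = 0.45·exp(−0.309×3.2) = 0.1674
Solid-volume conservation: h(1−φ) = h₀(1−φ₀) ⇒ h = h₀·(1−φ₀)/(1−φ)
h = 0.134 × (1 − 0.45)/(1 − 0.1674) = 0.134 × 0.6606 = 0.0885 km

89 m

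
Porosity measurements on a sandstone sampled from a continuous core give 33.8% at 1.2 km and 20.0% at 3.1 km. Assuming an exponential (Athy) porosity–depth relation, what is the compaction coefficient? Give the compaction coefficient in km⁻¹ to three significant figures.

0.276 km⁻¹

Athy: n(Z) = n₀ e^(−cZ) ⇒ n₁/n₂ = e^{c(Z₂−Z₁)} ⇒ c = ln(n₁/n₂)/(Z₂−Z₁)
c = ln(0.338/0.2) / (3.1 − 1.2) = ln(1.69) / 1.9 = 0.5247 / 1.9 = 0.2762 km⁻¹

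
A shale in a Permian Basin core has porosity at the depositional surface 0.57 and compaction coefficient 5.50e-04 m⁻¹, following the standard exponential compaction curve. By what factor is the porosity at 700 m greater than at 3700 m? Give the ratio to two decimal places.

Working in km (1 km = 1000 m; c in km⁻¹ = c in m⁻¹ × 1000):
n(z₁)/n(z₂) = e^(−c·z₁)/e^(−c·z₂) = e^{c(z₂−z₁)}
= exp(0.55 × 3) = exp(1.65) = 5.2070

5.21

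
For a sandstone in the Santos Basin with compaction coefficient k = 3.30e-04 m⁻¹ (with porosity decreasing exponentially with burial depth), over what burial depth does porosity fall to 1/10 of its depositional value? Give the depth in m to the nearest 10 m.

6980 m

Working in km (1 km = 1000 m; k in km⁻¹ = k in m⁻¹ × 1000):
φ/φ₀ = 1/10 ⇒ exp(−k·Z) = 1/10 ⇒ Z = ln(10) / k
Z = 2.3026 / 0.33 = 6.978 km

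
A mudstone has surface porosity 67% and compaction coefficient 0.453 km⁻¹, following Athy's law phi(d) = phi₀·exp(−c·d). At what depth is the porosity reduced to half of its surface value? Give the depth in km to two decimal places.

1.53 km

phi/phi₀ = 1/2 ⇒ exp(−c·d) = 1/2 ⇒ d = ln(2) / c
d = 0.6931 / 0.453 = 1.530 km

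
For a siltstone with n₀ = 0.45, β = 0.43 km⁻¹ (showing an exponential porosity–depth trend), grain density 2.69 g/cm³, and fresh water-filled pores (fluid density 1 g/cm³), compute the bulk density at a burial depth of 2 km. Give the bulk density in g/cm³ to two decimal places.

2.37 g/cm³

Porosity at depth: n = 0.45·exp(−0.43×2) = 0.45×0.4232 = 0.1904
Bulk density: ρ_b = (1−n)ρ_g + n·ρ_f = 0.8096×2.69 + 0.1904×1
       = 2.178 + 0.190 = 2.368 g/cm³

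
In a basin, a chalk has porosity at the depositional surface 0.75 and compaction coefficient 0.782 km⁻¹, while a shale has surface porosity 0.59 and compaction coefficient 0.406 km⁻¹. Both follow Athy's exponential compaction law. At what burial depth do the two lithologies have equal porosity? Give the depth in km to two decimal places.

Set phi₀ₐ e^(−βₐd) = phi₀ᵦ e^(−βᵦd) ⇒ ln(phi₀ₐ/phi₀ᵦ) = (βₐ − βᵦ)·d
d = ln(0.75/0.59) / (0.782 − 0.406) = 0.2400 / 0.376 = 0.638 km

0.64 km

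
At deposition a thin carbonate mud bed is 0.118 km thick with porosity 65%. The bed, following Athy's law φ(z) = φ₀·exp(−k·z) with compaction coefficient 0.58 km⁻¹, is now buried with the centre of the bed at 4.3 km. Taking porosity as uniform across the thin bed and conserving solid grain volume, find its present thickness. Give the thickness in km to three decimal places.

0.044 km

Porosity at 4.3 km: φ = 0.65·exp(−0.58×4.3) = 0.0537
Solid-volume conservation: h(1−φ) = h₀(1−φ₀) ⇒ h = h₀·(1−φ₀)/(1−φ)
h = 0.118 × (1 − 0.65)/(1 − 0.0537) = 0.118 × 0.3699 = 0.0436 km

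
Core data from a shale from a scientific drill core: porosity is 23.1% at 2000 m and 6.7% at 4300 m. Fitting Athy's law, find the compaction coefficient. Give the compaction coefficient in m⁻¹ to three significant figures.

0.000538 m⁻¹

Working in km (1 km = 1000 m; β in km⁻¹ = β in m⁻¹ × 1000):
Athy: n(d) = n₀ e^(−βd) ⇒ n₁/n₂ = e^{β(d₂−d₁)} ⇒ β = ln(n₁/n₂)/(d₂−d₁)
β = ln(0.231/0.067) / (4.3 − 2) = ln(3.448) / 2.3 = 1.2377 / 2.3 = 0.5381 km⁻¹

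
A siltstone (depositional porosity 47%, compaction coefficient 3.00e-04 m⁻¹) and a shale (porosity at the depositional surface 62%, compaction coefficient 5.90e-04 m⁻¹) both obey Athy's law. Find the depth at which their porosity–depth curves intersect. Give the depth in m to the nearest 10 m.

Working in km (1 km = 1000 m; c in km⁻¹ = c in m⁻¹ × 1000):
Set n₀ₐ e^(−cₐd) = n₀ᵦ e^(−cᵦd) ⇒ ln(n₀ₐ/n₀ᵦ) = (cₐ − cᵦ)·d
d = ln(0.47/0.62) / (0.3 − 0.59) = -0.2770 / -0.29 = 0.955 km

960 m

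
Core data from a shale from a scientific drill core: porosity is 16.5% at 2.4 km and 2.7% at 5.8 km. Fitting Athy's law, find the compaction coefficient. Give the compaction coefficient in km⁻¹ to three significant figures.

0.532 km⁻¹

Athy: n(z) = n₀ e^(−βz) ⇒ n₁/n₂ = e^{β(z₂−z₁)} ⇒ β = ln(n₁/n₂)/(z₂−z₁)
β = ln(0.165/0.027) / (5.8 − 2.4) = ln(6.111) / 3.4 = 1.8101 / 3.4 = 0.5324 km⁻¹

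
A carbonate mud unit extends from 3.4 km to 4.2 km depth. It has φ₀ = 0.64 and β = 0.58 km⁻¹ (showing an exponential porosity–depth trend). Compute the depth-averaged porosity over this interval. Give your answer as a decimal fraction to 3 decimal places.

⟨φ⟩ = (1/(d₂−d₁)) ∫ φ₀ e^(−βd) dd = φ₀·(e^(−β·d₁) − e^(−β·d₂)) / (β·(d₂−d₁))
e^(−0.58×3.4) = 0.1392; e^(−0.58×4.2) = 0.0875
⟨φ⟩ = 0.64 × (0.1392 − 0.0875) / (0.58 × 0.8) = 0.64 × 0.1114 = 0.0713

0.071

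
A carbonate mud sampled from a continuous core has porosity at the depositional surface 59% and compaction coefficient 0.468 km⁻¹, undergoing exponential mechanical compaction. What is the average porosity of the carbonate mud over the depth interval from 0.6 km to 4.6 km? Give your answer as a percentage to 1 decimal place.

⟨phi⟩ = (1/(z₂−z₁)) ∫ phi₀ e^(−βz) dz = phi₀·(e^(−β·z₁) − e^(−β·z₂)) / (β·(z₂−z₁))
e^(−0.468×0.6) = 0.7552; e^(−0.468×4.6) = 0.1162
⟨phi⟩ = 0.59 × (0.7552 − 0.1162) / (0.468 × 4) = 0.59 × 0.3414 = 0.2014

20.1%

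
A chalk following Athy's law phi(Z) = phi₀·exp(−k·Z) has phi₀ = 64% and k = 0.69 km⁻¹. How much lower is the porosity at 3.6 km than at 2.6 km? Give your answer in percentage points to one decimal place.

phi(2.6) = 0.64·e^(−0.69×2.6) = 0.1064
phi(3.6) = 0.64·e^(−0.69×3.6) = 0.0534
Δphi = 0.1064 − 0.0534 = 0.0530

5.3 percentage points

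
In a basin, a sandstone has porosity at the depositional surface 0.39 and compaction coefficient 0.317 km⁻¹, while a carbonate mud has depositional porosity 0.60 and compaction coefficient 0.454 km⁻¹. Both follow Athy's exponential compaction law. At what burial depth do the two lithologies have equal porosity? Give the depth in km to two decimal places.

3.14 km

Set phi₀ₐ e^(−kₐd) = phi₀ᵦ e^(−kᵦd) ⇒ ln(phi₀ₐ/phi₀ᵦ) = (kₐ − kᵦ)·d
d = ln(0.39/0.6) / (0.317 − 0.454) = -0.4308 / -0.137 = 3.144 km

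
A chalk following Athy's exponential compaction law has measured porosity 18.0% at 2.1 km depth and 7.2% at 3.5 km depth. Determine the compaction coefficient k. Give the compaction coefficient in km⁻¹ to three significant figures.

Athy: phi(d) = phi₀ e^(−kd) ⇒ phi₁/phi₂ = e^{k(d₂−d₁)} ⇒ k = ln(phi₁/phi₂)/(d₂−d₁)
k = ln(0.18/0.072) / (3.5 − 2.1) = ln(2.5) / 1.4 = 0.9163 / 1.4 = 0.6545 km⁻¹

0.654 km⁻¹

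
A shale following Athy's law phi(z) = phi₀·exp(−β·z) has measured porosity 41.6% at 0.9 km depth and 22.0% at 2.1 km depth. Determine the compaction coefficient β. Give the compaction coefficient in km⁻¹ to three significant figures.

Athy: phi(z) = phi₀ e^(−βz) ⇒ phi₁/phi₂ = e^{β(z₂−z₁)} ⇒ β = ln(phi₁/phi₂)/(z₂−z₁)
β = ln(0.416/0.22) / (2.1 − 0.9) = ln(1.891) / 1.2 = 0.6371 / 1.2 = 0.5309 km⁻¹

0.531 km⁻¹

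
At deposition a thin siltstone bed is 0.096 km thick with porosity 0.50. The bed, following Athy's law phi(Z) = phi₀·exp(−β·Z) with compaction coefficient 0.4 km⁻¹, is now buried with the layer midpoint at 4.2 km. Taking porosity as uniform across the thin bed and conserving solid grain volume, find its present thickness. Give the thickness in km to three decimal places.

0.053 km

Porosity at 4.2 km: phi = 0.5·exp(−0.4×4.2) = 0.0932
Solid-volume conservation: h(1−phi) = h₀(1−phi₀) ⇒ h = h₀·(1−phi₀)/(1−phi)
h = 0.096 × (1 − 0.5)/(1 − 0.0932) = 0.096 × 0.5514 = 0.0529 km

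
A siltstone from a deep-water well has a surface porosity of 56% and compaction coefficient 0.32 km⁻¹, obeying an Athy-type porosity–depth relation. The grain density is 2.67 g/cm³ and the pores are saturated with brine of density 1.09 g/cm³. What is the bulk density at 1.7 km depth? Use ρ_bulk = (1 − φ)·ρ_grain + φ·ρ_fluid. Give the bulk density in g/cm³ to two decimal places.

Porosity at depth: φ = 0.56·exp(−0.32×1.7) = 0.56×0.5804 = 0.3250
Bulk density: ρ_b = (1−φ)ρ_g + φ·ρ_f = 0.6750×2.67 + 0.3250×1.09
       = 1.802 + 0.354 = 2.156 g/cm³

2.16 g/cm³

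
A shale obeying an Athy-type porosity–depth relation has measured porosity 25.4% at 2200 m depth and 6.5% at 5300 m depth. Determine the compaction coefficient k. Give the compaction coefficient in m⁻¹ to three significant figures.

Working in km (1 km = 1000 m; k in km⁻¹ = k in m⁻¹ × 1000):
Athy: φ(z) = φ₀ e^(−kz) ⇒ φ₁/φ₂ = e^{k(z₂−z₁)} ⇒ k = ln(φ₁/φ₂)/(z₂−z₁)
k = ln(0.254/0.065) / (5.3 − 2.2) = ln(3.908) / 3.1 = 1.3629 / 3.1 = 0.4397 km⁻¹

0.000440 m⁻¹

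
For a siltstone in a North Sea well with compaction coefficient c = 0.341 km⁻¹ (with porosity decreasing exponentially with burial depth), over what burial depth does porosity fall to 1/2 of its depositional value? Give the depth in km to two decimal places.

2.03 km

phi/phi₀ = 1/2 ⇒ exp(−c·Z) = 1/2 ⇒ Z = ln(2) / c
Z = 0.6931 / 0.341 = 2.033 km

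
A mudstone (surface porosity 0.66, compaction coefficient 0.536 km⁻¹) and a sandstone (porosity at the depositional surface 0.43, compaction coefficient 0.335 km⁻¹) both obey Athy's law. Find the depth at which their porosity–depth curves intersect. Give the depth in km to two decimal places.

Set phi₀ₐ e^(−kₐZ) = phi₀ᵦ e^(−kᵦZ) ⇒ ln(phi₀ₐ/phi₀ᵦ) = (kₐ − kᵦ)·Z
Z = ln(0.66/0.43) / (0.536 − 0.335) = 0.4285 / 0.201 = 2.132 km

2.13 km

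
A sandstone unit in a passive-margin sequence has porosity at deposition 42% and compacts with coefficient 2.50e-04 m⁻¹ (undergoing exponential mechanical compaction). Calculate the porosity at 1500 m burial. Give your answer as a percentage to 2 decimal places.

28.87%

Working in km (1 km = 1000 m; k in km⁻¹ = k in m⁻¹ × 1000):
φ = φ₀·exp(−k·z) = 0.42 × exp(−0.25 × 1.5) = 0.42 × exp(−0.375)
  = 0.42 × 0.6873 = 0.2887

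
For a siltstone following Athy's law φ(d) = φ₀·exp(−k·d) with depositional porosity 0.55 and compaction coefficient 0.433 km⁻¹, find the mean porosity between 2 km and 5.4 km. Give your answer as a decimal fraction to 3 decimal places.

⟨φ⟩ = (1/(d₂−d₁)) ∫ φ₀ e^(−kd) dd = φ₀·(e^(−k·d₁) − e^(−k·d₂)) / (k·(d₂−d₁))
e^(−0.433×2) = 0.4206; e^(−0.433×5.4) = 0.0965
⟨φ⟩ = 0.55 × (0.4206 − 0.0965) / (0.433 × 3.4) = 0.55 × 0.2202 = 0.1211

0.121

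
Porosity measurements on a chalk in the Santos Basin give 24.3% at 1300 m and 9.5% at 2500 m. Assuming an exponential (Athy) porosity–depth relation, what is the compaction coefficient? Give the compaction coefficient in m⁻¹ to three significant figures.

0.000783 m⁻¹

Working in km (1 km = 1000 m; k in km⁻¹ = k in m⁻¹ × 1000):
Athy: phi(Z) = phi₀ e^(−kZ) ⇒ phi₁/phi₂ = e^{k(Z₂−Z₁)} ⇒ k = ln(phi₁/phi₂)/(Z₂−Z₁)
k = ln(0.243/0.095) / (2.5 − 1.3) = ln(2.558) / 1.2 = 0.9392 / 1.2 = 0.7827 km⁻¹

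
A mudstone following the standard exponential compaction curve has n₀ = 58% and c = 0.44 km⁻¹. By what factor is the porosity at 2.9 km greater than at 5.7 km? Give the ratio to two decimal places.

3.43

n(z₁)/n(z₂) = e^(−c·z₁)/e^(−c·z₂) = e^{c(z₂−z₁)}
= exp(0.44 × 2.8) = exp(1.232) = 3.4281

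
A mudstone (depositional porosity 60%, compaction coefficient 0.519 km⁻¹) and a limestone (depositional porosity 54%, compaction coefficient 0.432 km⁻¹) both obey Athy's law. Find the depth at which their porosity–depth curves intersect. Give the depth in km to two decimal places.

1.21 km

Set n₀ₐ e^(−kₐz) = n₀ᵦ e^(−kᵦz) ⇒ ln(n₀ₐ/n₀ᵦ) = (kₐ − kᵦ)·z
z = ln(0.6/0.54) / (0.519 − 0.432) = 0.1054 / 0.087 = 1.211 km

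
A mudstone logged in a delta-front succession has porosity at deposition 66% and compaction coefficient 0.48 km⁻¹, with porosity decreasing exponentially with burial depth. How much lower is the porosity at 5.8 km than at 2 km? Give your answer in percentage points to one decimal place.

phi(2) = 0.66·e^(−0.48×2) = 0.2527
phi(5.8) = 0.66·e^(−0.48×5.8) = 0.0408
Δphi = 0.2527 − 0.0408 = 0.2119

21.2 percentage points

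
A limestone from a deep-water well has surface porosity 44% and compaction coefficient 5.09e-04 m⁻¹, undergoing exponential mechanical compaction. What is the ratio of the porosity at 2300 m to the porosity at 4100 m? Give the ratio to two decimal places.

Working in km (1 km = 1000 m; β in km⁻¹ = β in m⁻¹ × 1000):
n(d₁)/n(d₂) = e^(−β·d₁)/e^(−β·d₂) = e^{β(d₂−d₁)}
= exp(0.509 × 1.8) = exp(0.9162) = 2.4998

2.50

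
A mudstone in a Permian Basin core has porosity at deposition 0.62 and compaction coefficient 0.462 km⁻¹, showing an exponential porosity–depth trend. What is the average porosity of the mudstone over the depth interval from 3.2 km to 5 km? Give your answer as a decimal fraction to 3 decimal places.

⟨phi⟩ = (1/(d₂−d₁)) ∫ phi₀ e^(−kd) dd = phi₀·(e^(−k·d₁) − e^(−k·d₂)) / (k·(d₂−d₁))
e^(−0.462×3.2) = 0.2280; e^(−0.462×5) = 0.0993
⟨phi⟩ = 0.62 × (0.2280 − 0.0993) / (0.462 × 1.8) = 0.62 × 0.1548 = 0.0960

0.096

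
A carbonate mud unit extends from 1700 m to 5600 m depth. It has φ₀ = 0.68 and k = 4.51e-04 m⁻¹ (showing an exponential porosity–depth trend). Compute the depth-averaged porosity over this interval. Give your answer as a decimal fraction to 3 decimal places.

0.149

Working in km (1 km = 1000 m; k in km⁻¹ = k in m⁻¹ × 1000):
⟨φ⟩ = (1/(d₂−d₁)) ∫ φ₀ e^(−kd) dd = φ₀·(e^(−k·d₁) − e^(−k·d₂)) / (k·(d₂−d₁))
e^(−0.451×1.7) = 0.4645; e^(−0.451×5.6) = 0.0800
⟨φ⟩ = 0.68 × (0.4645 − 0.0800) / (0.451 × 3.9) = 0.68 × 0.2186 = 0.1487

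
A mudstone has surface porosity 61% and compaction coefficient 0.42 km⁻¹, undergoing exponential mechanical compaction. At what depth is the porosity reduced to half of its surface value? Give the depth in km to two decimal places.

phi/phi₀ = 1/2 ⇒ exp(−k·Z) = 1/2 ⇒ Z = ln(2) / k
Z = 0.6931 / 0.42 = 1.650 km

1.65 km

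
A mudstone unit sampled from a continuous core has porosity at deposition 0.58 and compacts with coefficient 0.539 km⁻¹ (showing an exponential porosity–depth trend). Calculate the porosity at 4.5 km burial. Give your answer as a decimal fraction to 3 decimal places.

0.051

phi = phi₀·exp(−c·z) = 0.58 × exp(−0.539 × 4.5) = 0.58 × exp(−2.425)
  = 0.58 × 0.0884 = 0.0513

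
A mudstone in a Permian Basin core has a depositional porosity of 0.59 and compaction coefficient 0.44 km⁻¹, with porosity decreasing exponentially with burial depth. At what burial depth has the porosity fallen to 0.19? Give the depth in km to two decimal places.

2.58 km

Invert Athy's law: d = ln(φ₀/φ) / β
d = ln(0.59/0.19) / 0.44 = ln(3.105) / 0.44 = 1.1331 / 0.44 = 2.575 km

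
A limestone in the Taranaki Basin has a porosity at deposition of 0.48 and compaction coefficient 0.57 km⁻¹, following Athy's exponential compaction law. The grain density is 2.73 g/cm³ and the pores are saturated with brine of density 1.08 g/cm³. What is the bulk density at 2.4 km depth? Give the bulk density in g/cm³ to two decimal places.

2.53 g/cm³

Porosity at depth: n = 0.48·exp(−0.57×2.4) = 0.48×0.2546 = 0.1222
Bulk density: ρ_b = (1−n)ρ_g + n·ρ_f = 0.8778×2.73 + 0.1222×1.08
       = 2.396 + 0.132 = 2.528 g/cm³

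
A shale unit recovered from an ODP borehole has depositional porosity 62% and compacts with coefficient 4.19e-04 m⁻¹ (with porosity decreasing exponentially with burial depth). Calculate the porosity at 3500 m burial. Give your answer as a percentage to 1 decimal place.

14.3%

Working in km (1 km = 1000 m; k in km⁻¹ = k in m⁻¹ × 1000):
φ = φ₀·exp(−k·d) = 0.62 × exp(−0.419 × 3.5) = 0.62 × exp(−1.466)
  = 0.62 × 0.2307 = 0.1431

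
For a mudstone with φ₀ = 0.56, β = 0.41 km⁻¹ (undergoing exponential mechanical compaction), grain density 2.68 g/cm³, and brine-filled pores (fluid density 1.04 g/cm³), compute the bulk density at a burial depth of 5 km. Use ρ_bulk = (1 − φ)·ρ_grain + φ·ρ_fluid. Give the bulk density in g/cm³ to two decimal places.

2.56 g/cm³

Porosity at depth: φ = 0.56·exp(−0.41×5) = 0.56×0.1287 = 0.0721
Bulk density: ρ_b = (1−φ)ρ_g + φ·ρ_f = 0.9279×2.68 + 0.0721×1.04
       = 2.487 + 0.075 = 2.562 g/cm³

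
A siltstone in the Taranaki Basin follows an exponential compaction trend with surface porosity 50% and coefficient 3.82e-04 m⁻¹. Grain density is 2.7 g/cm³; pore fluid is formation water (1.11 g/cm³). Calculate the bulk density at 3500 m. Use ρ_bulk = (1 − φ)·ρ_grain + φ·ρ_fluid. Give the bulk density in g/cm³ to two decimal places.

2.49 g/cm³

Working in km (1 km = 1000 m; c in km⁻¹ = c in m⁻¹ × 1000):
Porosity at depth: phi = 0.5·exp(−0.382×3.5) = 0.5×0.2626 = 0.1313
Bulk density: ρ_b = (1−phi)ρ_g + phi·ρ_f = 0.8687×2.7 + 0.1313×1.11
       = 2.345 + 0.146 = 2.491 g/cm³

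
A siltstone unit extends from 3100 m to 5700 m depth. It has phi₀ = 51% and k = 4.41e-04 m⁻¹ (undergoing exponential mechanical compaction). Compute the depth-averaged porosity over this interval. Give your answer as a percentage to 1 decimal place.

Working in km (1 km = 1000 m; k in km⁻¹ = k in m⁻¹ × 1000):
⟨phi⟩ = (1/(z₂−z₁)) ∫ phi₀ e^(−kz) dz = phi₀·(e^(−k·z₁) − e^(−k·z₂)) / (k·(z₂−z₁))
e^(−0.441×3.1) = 0.2548; e^(−0.441×5.7) = 0.0810
⟨phi⟩ = 0.51 × (0.2548 − 0.0810) / (0.441 × 2.6) = 0.51 × 0.1516 = 0.0773

7.7%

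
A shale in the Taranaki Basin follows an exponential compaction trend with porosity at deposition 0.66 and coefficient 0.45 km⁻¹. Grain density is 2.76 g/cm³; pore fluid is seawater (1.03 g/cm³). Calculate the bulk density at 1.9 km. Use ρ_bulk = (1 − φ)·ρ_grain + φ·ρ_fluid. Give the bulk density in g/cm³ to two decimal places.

2.27 g/cm³

Porosity at depth: phi = 0.66·exp(−0.45×1.9) = 0.66×0.4253 = 0.2807
Bulk density: ρ_b = (1−phi)ρ_g + phi·ρ_f = 0.7193×2.76 + 0.2807×1.03
       = 1.985 + 0.289 = 2.274 g/cm³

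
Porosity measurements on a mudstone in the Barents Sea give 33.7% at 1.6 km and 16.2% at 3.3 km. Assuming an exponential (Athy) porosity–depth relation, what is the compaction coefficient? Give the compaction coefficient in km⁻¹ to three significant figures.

Athy: phi(z) = phi₀ e^(−cz) ⇒ phi₁/phi₂ = e^{c(z₂−z₁)} ⇒ c = ln(phi₁/phi₂)/(z₂−z₁)
c = ln(0.337/0.162) / (3.3 − 1.6) = ln(2.08) / 1.7 = 0.7325 / 1.7 = 0.4309 km⁻¹

0.431 km⁻¹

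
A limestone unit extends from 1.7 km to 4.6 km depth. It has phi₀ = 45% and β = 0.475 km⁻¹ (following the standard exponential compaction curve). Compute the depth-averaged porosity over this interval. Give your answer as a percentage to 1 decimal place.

10.9%

⟨phi⟩ = (1/(Z₂−Z₁)) ∫ phi₀ e^(−βZ) dZ = phi₀·(e^(−β·Z₁) − e^(−β·Z₂)) / (β·(Z₂−Z₁))
e^(−0.475×1.7) = 0.4460; e^(−0.475×4.6) = 0.1125
⟨phi⟩ = 0.45 × (0.4460 − 0.1125) / (0.475 × 2.9) = 0.45 × 0.2421 = 0.1089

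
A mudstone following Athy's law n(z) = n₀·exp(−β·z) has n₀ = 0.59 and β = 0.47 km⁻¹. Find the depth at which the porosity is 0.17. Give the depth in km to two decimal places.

Invert Athy's law: z = ln(n₀/n) / β
z = ln(0.59/0.17) / 0.47 = ln(3.471) / 0.47 = 1.2443 / 0.47 = 2.647 km

2.65 km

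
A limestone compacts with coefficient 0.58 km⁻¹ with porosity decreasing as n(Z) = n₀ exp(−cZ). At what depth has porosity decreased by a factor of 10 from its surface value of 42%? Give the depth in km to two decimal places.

3.97 km

n/n₀ = 1/10 ⇒ exp(−c·Z) = 1/10 ⇒ Z = ln(10) / c
Z = 2.3026 / 0.58 = 3.970 km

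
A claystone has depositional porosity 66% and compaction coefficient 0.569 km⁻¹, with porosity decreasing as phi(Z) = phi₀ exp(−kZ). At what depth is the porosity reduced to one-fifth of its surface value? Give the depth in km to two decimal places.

phi/phi₀ = 1/5 ⇒ exp(−k·Z) = 1/5 ⇒ Z = ln(5) / k
Z = 1.6094 / 0.569 = 2.829 km

2.83 km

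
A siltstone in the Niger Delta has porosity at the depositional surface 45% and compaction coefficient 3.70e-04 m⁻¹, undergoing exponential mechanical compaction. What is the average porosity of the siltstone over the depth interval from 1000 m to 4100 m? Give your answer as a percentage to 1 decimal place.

Working in km (1 km = 1000 m; β in km⁻¹ = β in m⁻¹ × 1000):
⟨φ⟩ = (1/(z₂−z₁)) ∫ φ₀ e^(−βz) dz = φ₀·(e^(−β·z₁) − e^(−β·z₂)) / (β·(z₂−z₁))
e^(−0.37×1) = 0.6907; e^(−0.37×4.1) = 0.2194
⟨φ⟩ = 0.45 × (0.6907 − 0.2194) / (0.37 × 3.1) = 0.45 × 0.4110 = 0.1849

18.5%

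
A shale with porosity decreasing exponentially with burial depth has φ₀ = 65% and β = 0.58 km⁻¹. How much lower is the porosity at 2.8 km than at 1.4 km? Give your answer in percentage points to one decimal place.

16.0 percentage points

φ(1.4) = 0.65·e^(−0.58×1.4) = 0.2886
φ(2.8) = 0.65·e^(−0.58×2.8) = 0.1281
Δφ = 0.2886 − 0.1281 = 0.1605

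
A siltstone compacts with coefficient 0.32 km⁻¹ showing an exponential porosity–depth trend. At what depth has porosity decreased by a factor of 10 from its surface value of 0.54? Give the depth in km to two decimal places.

7.20 km

phi/phi₀ = 1/10 ⇒ exp(−c·Z) = 1/10 ⇒ Z = ln(10) / c
Z = 2.3026 / 0.32 = 7.196 km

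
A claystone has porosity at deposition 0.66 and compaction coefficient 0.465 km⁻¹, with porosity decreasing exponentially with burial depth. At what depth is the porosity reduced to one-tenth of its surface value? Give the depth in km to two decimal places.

4.95 km

phi/phi₀ = 1/10 ⇒ exp(−c·z) = 1/10 ⇒ z = ln(10) / c
z = 2.3026 / 0.465 = 4.952 km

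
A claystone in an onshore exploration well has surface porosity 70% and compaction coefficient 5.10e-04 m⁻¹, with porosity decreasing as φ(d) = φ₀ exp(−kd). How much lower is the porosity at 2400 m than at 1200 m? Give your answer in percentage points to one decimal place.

Working in km (1 km = 1000 m; k in km⁻¹ = k in m⁻¹ × 1000):
φ(1.2) = 0.7·e^(−0.51×1.2) = 0.3796
φ(2.4) = 0.7·e^(−0.51×2.4) = 0.2058
Δφ = 0.3796 − 0.2058 = 0.1737

17.4 percentage points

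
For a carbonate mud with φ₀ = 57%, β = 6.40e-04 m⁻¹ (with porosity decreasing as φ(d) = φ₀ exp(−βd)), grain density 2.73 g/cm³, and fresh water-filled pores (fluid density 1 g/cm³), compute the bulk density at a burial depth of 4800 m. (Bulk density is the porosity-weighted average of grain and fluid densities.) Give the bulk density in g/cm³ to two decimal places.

2.68 g/cm³

Working in km (1 km = 1000 m; β in km⁻¹ = β in m⁻¹ × 1000):
Porosity at depth: φ = 0.57·exp(−0.64×4.8) = 0.57×0.0463 = 0.0264
Bulk density: ρ_b = (1−φ)ρ_g + φ·ρ_f = 0.9736×2.73 + 0.0264×1
       = 2.658 + 0.026 = 2.684 g/cm³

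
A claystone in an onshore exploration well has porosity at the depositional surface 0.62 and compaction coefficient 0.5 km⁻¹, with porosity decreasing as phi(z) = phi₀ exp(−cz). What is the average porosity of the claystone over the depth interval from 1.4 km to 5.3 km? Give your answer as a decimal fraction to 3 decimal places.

0.135

⟨phi⟩ = (1/(z₂−z₁)) ∫ phi₀ e^(−cz) dz = phi₀·(e^(−c·z₁) − e^(−c·z₂)) / (c·(z₂−z₁))
e^(−0.5×1.4) = 0.4966; e^(−0.5×5.3) = 0.0707
⟨phi⟩ = 0.62 × (0.4966 − 0.0707) / (0.5 × 3.9) = 0.62 × 0.2184 = 0.1354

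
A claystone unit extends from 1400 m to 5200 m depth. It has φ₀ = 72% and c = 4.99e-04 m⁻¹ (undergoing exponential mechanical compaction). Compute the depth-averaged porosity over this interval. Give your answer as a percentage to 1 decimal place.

Working in km (1 km = 1000 m; c in km⁻¹ = c in m⁻¹ × 1000):
⟨φ⟩ = (1/(d₂−d₁)) ∫ φ₀ e^(−cd) dd = φ₀·(e^(−c·d₁) − e^(−c·d₂)) / (c·(d₂−d₁))
e^(−0.499×1.4) = 0.4973; e^(−0.499×5.2) = 0.0747
⟨φ⟩ = 0.72 × (0.4973 − 0.0747) / (0.499 × 3.8) = 0.72 × 0.2229 = 0.1605

16.0%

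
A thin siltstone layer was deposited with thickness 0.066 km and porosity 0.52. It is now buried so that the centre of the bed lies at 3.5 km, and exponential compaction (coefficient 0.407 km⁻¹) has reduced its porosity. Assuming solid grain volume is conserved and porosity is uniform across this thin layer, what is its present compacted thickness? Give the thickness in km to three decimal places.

Porosity at 3.5 km: n = 0.52·exp(−0.407×3.5) = 0.1251
Solid-volume conservation: h(1−n) = h₀(1−n₀) ⇒ h = h₀·(1−n₀)/(1−n)
h = 0.066 × (1 − 0.52)/(1 − 0.1251) = 0.066 × 0.5487 = 0.0362 km

0.036 km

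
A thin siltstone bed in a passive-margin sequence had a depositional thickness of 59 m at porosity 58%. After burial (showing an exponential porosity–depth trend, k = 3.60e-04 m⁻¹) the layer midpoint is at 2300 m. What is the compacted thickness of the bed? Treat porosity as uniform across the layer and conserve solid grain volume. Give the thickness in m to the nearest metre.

Working in km (1 km = 1000 m; k in km⁻¹ = k in m⁻¹ × 1000):
Porosity at 2.3 km: φ = 0.58·exp(−0.36×2.3) = 0.2534
Solid-volume conservation: h(1−φ) = h₀(1−φ₀) ⇒ h = h₀·(1−φ₀)/(1−φ)
h = 0.059 × (1 − 0.58)/(1 − 0.2534) = 0.059 × 0.5626 = 0.0332 km

33 m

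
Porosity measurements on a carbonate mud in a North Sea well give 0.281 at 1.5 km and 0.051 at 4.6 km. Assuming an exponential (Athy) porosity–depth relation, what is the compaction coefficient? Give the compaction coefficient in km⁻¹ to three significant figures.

Athy: φ(d) = φ₀ e^(−cd) ⇒ φ₁/φ₂ = e^{c(d₂−d₁)} ⇒ c = ln(φ₁/φ₂)/(d₂−d₁)
c = ln(0.281/0.051) / (4.6 − 1.5) = ln(5.51) / 3.1 = 1.7065 / 3.1 = 0.5505 km⁻¹

0.550 km⁻¹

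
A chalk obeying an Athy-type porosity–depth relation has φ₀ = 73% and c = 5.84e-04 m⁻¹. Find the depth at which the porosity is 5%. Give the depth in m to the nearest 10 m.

Working in km (1 km = 1000 m; c in km⁻¹ = c in m⁻¹ × 1000):
Invert Athy's law: d = ln(φ₀/φ) / c
d = ln(0.73/0.05) / 0.584 = ln(14.6) / 0.584 = 2.6810 / 0.584 = 4.591 km

4590 m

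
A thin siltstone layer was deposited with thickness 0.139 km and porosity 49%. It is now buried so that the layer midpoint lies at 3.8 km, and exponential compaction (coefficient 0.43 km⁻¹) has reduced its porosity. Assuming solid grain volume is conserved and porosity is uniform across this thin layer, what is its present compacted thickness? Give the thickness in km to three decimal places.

0.078 km

Porosity at 3.8 km: φ = 0.49·exp(−0.43×3.8) = 0.0956
Solid-volume conservation: h(1−φ) = h₀(1−φ₀) ⇒ h = h₀·(1−φ₀)/(1−φ)
h = 0.139 × (1 − 0.49)/(1 − 0.0956) = 0.139 × 0.5639 = 0.0784 km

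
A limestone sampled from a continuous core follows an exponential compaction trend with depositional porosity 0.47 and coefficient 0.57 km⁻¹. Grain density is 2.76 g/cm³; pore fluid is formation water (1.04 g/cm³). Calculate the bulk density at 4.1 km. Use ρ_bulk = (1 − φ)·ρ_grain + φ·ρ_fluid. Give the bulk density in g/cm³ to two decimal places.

2.68 g/cm³

Porosity at depth: φ = 0.47·exp(−0.57×4.1) = 0.47×0.0966 = 0.0454
Bulk density: ρ_b = (1−φ)ρ_g + φ·ρ_f = 0.9546×2.76 + 0.0454×1.04
       = 2.635 + 0.047 = 2.682 g/cm³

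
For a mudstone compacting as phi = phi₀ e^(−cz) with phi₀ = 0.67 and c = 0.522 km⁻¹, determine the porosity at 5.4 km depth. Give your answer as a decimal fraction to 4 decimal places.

0.0400

phi = phi₀·exp(−c·z) = 0.67 × exp(−0.522 × 5.4) = 0.67 × exp(−2.819)
  = 0.67 × 0.0597 = 0.0400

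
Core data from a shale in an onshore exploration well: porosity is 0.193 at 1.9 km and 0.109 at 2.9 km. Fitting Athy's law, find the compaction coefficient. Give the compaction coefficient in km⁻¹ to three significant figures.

Athy: phi(d) = phi₀ e^(−kd) ⇒ phi₁/phi₂ = e^{k(d₂−d₁)} ⇒ k = ln(phi₁/phi₂)/(d₂−d₁)
k = ln(0.193/0.109) / (2.9 − 1.9) = ln(1.771) / 1 = 0.5713 / 1 = 0.5713 km⁻¹

0.571 km⁻¹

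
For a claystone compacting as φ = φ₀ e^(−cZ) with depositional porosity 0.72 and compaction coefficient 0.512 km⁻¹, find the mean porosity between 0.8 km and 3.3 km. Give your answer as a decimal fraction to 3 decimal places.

0.270

⟨φ⟩ = (1/(Z₂−Z₁)) ∫ φ₀ e^(−cZ) dZ = φ₀·(e^(−c·Z₁) − e^(−c·Z₂)) / (c·(Z₂−Z₁))
e^(−0.512×0.8) = 0.6639; e^(−0.512×3.3) = 0.1846
⟨φ⟩ = 0.72 × (0.6639 − 0.1846) / (0.512 × 2.5) = 0.72 × 0.3745 = 0.2696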